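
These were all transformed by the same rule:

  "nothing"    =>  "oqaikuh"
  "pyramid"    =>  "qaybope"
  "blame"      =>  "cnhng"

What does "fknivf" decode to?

The shifts repeat in a cycle of length 3: positions 0,1,… shift by +1, +2, +7, then the pattern repeats.
Decoding fknivf: f−1=e, k−2=i, n−7=g, i−1=h, v−2=t, f−7=y.

eighty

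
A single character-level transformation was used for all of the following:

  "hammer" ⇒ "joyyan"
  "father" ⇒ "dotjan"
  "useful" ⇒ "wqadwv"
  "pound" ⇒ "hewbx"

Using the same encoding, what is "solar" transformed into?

h(7)→j(9) and a(0)→o(14) fit y≡3x+14 (mod 26); the inverse of 3 mod 26 is 9. Treating letters as 0–25, the rule is x ↦ 3x + 14 (mod 26).
For solar: s(18)→3·18+14≡16=q; o(14)→3·14+14≡4=e; l(11)→3·11+14≡21=v; a(0)→3·0+14≡14=o; r(17)→3·17+14≡13=n (all mod 26).

qevon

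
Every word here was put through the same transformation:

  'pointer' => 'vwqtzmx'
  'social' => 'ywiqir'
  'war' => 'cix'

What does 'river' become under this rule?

Vowels shift forward by 8 and consonants shift forward by 6.
Applying it to river: r(cons)+6=x, i(vowel)+8=q, v(cons)+6=b, e(vowel)+8=m, r(cons)+6=x.

xqbmx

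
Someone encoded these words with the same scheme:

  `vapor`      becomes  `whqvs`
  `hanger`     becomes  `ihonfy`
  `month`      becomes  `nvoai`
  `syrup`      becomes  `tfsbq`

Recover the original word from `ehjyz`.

Shifts by position in vapor: pos 0: v→w (+1), pos 1: a→h (+7), pos 2: p→q (+1), pos 3: o→v (+7) — repeating every 2. A repeating key of period 2 is used — shifts +1, +7 over and over.
Decoding ehjyz: e−1=d, h−7=a, j−1=i, y−7=r, z−1=y.

dairy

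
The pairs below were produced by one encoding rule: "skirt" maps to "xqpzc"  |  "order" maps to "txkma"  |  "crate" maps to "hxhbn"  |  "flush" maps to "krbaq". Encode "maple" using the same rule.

rgwtn

The shift increases by 1 at each position, starting from +5: 5, 6, 7, ….
On maple: m+5=r, a+6=g, p+7=w, l+8=t, e+9=n.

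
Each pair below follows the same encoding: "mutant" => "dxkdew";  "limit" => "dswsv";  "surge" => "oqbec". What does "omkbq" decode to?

grace

The output letters match the input read backwards, each shifted +10: mutant reversed is tnatum. Two steps: reverse the string, then apply a Caesar shift of +10.
Reversing it on omkbq: shift back: o−10=e, m−10=c, k−10=a, b−10=r, q−10=g → ecarg; then reverse → grace.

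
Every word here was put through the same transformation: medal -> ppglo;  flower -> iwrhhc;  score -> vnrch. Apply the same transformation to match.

It's a Vigenère-style cipher with numeric key [3,11]: position i shifts by key[i mod 2].
For match: m+3=p, a+11=l, t+3=w, c+11=n, h+3=k.

plwnk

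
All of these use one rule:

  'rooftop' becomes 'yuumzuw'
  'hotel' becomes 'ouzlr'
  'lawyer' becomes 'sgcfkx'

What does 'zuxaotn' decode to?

Shifts by position in rooftop: pos 0: r→y (+7), pos 1: o→u (+6), pos 2: o→u (+6), pos 3: f→m (+7), pos 4: t→z (+6), pos 5: o→u (+6) — repeating every 3. The shifts repeat in a cycle of length 3: positions 0,1,… shift by +7, +6, +6, then the pattern repeats.
Decoding zuxaotn: z−7=s, u−6=o, x−6=r, a−7=t, o−6=i, t−6=n, n−7=g.

sorting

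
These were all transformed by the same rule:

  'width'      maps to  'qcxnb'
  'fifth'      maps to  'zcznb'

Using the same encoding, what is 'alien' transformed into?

Compare letters: w→q is +20, i→c is +20, d→x is +20 — a constant shift. Every letter moves 20 places later in the alphabet, wrapping around z→a.
On alien: a+20=u, l+20=f, i+20=c, e+20=y, n+20=h.

ufcyh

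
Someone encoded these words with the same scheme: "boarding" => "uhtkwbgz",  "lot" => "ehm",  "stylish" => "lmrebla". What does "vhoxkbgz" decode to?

Compare letters: b→u is +19, o→h is +19, a→t is +19 — a constant shift. It's a constant shift of +19 (ROT19).
Decoding vhoxkbgz: v−19=c, h−19=o, o−19=v, x−19=e, k−19=r, b−19=i, g−19=n, z−19=g.

covering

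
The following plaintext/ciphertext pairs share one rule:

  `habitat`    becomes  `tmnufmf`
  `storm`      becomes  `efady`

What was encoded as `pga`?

It's a constant shift of +12 (ROT12).
Undoing it on pga: p−12=d, g−12=u, a−12=o.

duo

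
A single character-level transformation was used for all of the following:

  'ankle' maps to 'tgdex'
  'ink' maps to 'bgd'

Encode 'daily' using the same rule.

wtber

Compare letters: a→t is +19, n→g is +19, k→d is +19 — a constant shift. Each letter is shifted forward by 19 in the alphabet (a Caesar shift of +19).
Applying it to daily: d+19=w, a+19=t, i+19=b, l+19=e, y+19=r.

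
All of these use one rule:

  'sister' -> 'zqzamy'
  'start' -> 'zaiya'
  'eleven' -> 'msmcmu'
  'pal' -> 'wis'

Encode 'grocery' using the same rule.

Vowels shift forward by 8 and consonants shift forward by 7.
Applying it to grocery: g(cons)+7=n, r(cons)+7=y, o(vowel)+8=w, c(cons)+7=j, e(vowel)+8=m, r(cons)+7=y, y(cons)+7=f.

nywjmyf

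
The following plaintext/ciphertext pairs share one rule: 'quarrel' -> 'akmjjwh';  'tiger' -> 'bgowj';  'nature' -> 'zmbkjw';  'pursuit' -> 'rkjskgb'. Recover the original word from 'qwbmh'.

metal

q(16)→a(0) and u(20)→k(10) fit y≡9x+12 (mod 26); the inverse of 9 mod 26 is 3. Treating letters as 0–25, the rule is x ↦ 9x + 12 (mod 26).
Reversing it on qwbmh: q(16)→3·(16−12)≡12=m; w(22)→3·(22−12)≡4=e; b(1)→3·(1−12)≡19=t; m(12)→3·(12−12)≡0=a; h(7)→3·(7−12)≡11=l (all mod 26).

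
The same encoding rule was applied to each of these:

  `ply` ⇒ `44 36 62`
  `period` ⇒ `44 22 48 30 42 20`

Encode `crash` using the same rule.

18 48 14 50 28

p(#16)→44 and l(#12)→36: differences scale by 2, so n = 2·pos + 12. Each letter becomes 2×(its alphabet position, a=1..z=26) + 12.
Applying it to crash: c=3→18, r=18→48, a=1→14, s=19→50, h=8→28.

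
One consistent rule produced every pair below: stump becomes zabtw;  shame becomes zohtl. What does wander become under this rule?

Compare letters: s→z is +7, t→a is +7, u→b is +7 — a constant shift. Each letter is shifted forward by 7 in the alphabet (a Caesar shift of +7).
For wander: w+7=d, a+7=h, n+7=u, d+7=k, e+7=l, r+7=y.

dhukly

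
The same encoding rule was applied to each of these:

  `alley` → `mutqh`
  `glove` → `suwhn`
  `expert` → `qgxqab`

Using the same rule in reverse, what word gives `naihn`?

Shifts by position in alley: pos 0: a→m (+12), pos 1: l→u (+9), pos 2: l→t (+8), pos 3: e→q (+12), pos 4: y→h (+9) — repeating every 3. It's a Vigenère-style cipher with numeric key [12,9,8]: position i shifts by key[i mod 3].
Undoing it on naihn: n−12=b, a−9=r, i−8=a, h−12=v, n−9=e.

brave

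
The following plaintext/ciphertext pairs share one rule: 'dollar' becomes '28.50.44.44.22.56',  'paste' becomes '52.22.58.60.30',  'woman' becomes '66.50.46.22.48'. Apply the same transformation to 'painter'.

The formula is n = 2×(alphabet index, a=1) + 20.
On painter: p=16→52, a=1→22, i=9→38, n=14→48, t=20→60, e=5→30, r=18→56.

52.22.38.48.60.30.56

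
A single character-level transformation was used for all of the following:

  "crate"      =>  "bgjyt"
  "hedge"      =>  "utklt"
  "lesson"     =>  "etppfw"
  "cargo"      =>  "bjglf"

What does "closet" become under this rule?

befpty

This is an affine cipher: with a=0,…,z=25, each position x becomes (9x+9) mod 26.
For closet: c(2)→9·2+9≡1=b; l(11)→9·11+9≡4=e; o(14)→9·14+9≡5=f; s(18)→9·18+9≡15=p; e(4)→9·4+9≡19=t; t(19)→9·19+9≡24=y (all mod 26).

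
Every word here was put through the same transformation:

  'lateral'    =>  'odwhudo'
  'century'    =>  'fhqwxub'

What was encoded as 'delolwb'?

ability

Each letter is shifted forward by 3 in the alphabet (a Caesar shift of +3).
Undoing it on delolwb: d−3=a, e−3=b, l−3=i, o−3=l, l−3=i, w−3=t, b−3=y.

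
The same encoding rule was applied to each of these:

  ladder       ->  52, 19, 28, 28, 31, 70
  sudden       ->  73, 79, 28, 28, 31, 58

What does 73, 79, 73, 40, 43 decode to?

sushi

l(#12)→52 and a(#1)→19: differences scale by 3, so n = 3·pos + 16. With a=1..z=26, the number is 3·pos + 16.
Decoding 73, 79, 73, 40, 43: 73→(73−16)÷3=19=s, 79→(79−16)÷3=21=u, 73→(73−16)÷3=19=s, 40→(40−16)÷3=8=h, 43→(43−16)÷3=9=i.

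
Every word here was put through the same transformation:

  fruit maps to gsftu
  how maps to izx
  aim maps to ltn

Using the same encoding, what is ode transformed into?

zep

The shift depends on letter class: consonant f→g is +1, but vowel u→f is +11. Two shifts are in play — +11 for a/e/i/o/u, +1 for every other letter.
Applying it to ode: o(vowel)+11=z, d(cons)+1=e, e(vowel)+11=p.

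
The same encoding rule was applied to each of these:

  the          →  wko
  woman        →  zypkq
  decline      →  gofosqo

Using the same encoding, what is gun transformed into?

The shift depends on letter class: consonant t→w is +3, but vowel e→o is +10. Two shifts are in play — +10 for a/e/i/o/u, +3 for every other letter.
For gun: g(cons)+3=j, u(vowel)+10=e, n(cons)+3=q.

jeq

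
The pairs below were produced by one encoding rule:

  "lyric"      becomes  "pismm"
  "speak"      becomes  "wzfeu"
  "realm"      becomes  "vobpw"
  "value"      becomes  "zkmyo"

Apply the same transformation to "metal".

qouev

The shifts repeat in a cycle of length 3: positions 0,1,… shift by +4, +10, +1, then the pattern repeats.
On metal: m+4=q, e+10=o, t+1=u, a+4=e, l+10=v.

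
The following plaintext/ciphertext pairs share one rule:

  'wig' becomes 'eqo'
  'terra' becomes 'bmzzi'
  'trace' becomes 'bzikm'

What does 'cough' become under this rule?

kwcop

Every letter moves 8 places later in the alphabet, wrapping around z→a.
For cough: c+8=k, o+8=w, u+8=c, g+8=o, h+8=p.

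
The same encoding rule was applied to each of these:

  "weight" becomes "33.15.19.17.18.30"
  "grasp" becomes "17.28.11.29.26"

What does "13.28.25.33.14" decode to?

crowd

w is letter #23 and maps to 33: an offset of 10. Letters become their 1-based position plus 10 (so a→11, b→12, …).
Decoding 13.28.25.33.14: 13→(13−10)÷1=3=c, 28→(28−10)÷1=18=r, 25→(25−10)÷1=15=o, 33→(33−10)÷1=23=w, 14→(14−10)÷1=4=d.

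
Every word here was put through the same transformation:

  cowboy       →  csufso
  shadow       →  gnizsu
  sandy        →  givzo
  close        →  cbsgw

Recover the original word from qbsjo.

Each letter's alphabet position (a=0..z=25) is mapped through 23·x+8 mod 26 — an affine cipher.
Reversing it on qbsjo: q(16)→17·(16−8)≡6=g; b(1)→17·(1−8)≡11=l; s(18)→17·(18−8)≡14=o; j(9)→17·(9−8)≡17=r; o(14)→17·(14−8)≡24=y (all mod 26).

glory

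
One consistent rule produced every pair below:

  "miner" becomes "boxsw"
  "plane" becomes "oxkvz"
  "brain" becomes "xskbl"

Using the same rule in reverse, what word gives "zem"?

The output letters match the input read backwards, each shifted +10: miner reversed is renim. The word is reversed, then every letter is shifted forward by 10.
Decoding zem: shift back: z−10=p, e−10=u, m−10=c → puc; then reverse → cup.

cup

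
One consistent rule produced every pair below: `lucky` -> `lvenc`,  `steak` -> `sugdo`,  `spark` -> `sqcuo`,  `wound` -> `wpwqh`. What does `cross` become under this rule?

csqvw

The shift increases by 1 at each position, starting from +0: 0, 1, 2, ….
For cross: c+0=c, r+1=s, o+2=q, s+3=v, s+4=w.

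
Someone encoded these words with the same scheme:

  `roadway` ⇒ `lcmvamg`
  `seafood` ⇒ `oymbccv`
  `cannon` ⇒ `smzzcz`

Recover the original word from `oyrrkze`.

setting

r(17)→l(11) and o(14)→c(2) fit y≡3x+12 (mod 26); the inverse of 3 mod 26 is 9. This is an affine cipher: with a=0,…,z=25, each position x becomes (3x+12) mod 26.
Undoing it on oyrrkze: o(14)→9·(14−12)≡18=s; y(24)→9·(24−12)≡4=e; r(17)→9·(17−12)≡19=t; r(17)→9·(17−12)≡19=t; k(10)→9·(10−12)≡8=i; z(25)→9·(25−12)≡13=n; e(4)→9·(4−12)≡6=g (all mod 26).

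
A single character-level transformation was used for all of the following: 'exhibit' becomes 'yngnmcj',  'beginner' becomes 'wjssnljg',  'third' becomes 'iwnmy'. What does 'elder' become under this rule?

The output letters match the input read backwards, each shifted +5: exhibit reversed is tibihxe. Read the word backwards and shift each letter +5.
Applying it to elder: reverse → redle; then shift: r+5=w, e+5=j, d+5=i, l+5=q, e+5=j.

wjiqj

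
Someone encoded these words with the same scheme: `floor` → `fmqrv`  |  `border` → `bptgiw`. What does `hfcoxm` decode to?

In floor: f→f is +0, l→m is +1, o→q is +2, o→r is +3 — the shift increases by 1 each position. Each letter shifts forward by its position index (0, 1, 2, …) — the shift grows by one for each successive letter.
Decoding hfcoxm: h−0=h, f−1=e, c−2=a, o−3=l, x−4=t, m−5=h.

health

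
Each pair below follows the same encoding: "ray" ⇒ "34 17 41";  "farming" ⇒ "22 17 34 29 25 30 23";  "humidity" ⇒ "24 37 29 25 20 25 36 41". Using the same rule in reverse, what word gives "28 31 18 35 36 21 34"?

lobster

r is letter #18 and maps to 34: an offset of 16. Each letter is replaced by its alphabet position (a=1..z=26) + 16.
Reversing it on 28 31 18 35 36 21 34: 28→(28−16)÷1=12=l, 31→(31−16)÷1=15=o, 18→(18−16)÷1=2=b, 35→(35−16)÷1=19=s, 36→(36−16)÷1=20=t, 21→(21−16)÷1=5=e, 34→(34−16)÷1=18=r.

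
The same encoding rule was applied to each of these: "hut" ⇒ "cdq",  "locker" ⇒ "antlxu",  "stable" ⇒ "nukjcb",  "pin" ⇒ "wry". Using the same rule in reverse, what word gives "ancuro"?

filter

Two steps: reverse the string, then apply a Caesar shift of +9.
Reversing it on ancuro: shift back: a−9=r, n−9=e, c−9=t, u−9=l, r−9=i, o−9=f → retlif; then reverse → filter.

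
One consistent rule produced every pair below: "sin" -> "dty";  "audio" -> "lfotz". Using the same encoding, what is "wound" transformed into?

hzfyo

Compare letters: s→d is +11, i→t is +11, n→y is +11 — a constant shift. Every letter moves 11 places later in the alphabet, wrapping around z→a.
For wound: w+11=h, o+11=z, u+11=f, n+11=y, d+11=o.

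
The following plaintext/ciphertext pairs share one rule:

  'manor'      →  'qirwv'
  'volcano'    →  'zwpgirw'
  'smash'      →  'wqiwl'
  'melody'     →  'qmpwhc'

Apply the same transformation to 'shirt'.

The shift depends on letter class: consonant m→q is +4, but vowel a→i is +8. Vowels shift forward by 8 and consonants shift forward by 4.
On shirt: s(cons)+4=w, h(cons)+4=l, i(vowel)+8=q, r(cons)+4=v, t(cons)+4=x.

wlqvx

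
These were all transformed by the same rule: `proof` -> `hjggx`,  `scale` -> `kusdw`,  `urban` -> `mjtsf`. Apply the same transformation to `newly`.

Compare letters: p→h is +18, r→j is +18, o→g is +18 — a constant shift. Every letter moves 18 places later in the alphabet, wrapping around z→a.
Applying it to newly: n+18=f, e+18=w, w+18=o, l+18=d, y+18=q.

fwodq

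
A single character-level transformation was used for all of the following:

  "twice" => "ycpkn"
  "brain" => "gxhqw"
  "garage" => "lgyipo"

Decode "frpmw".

Letter i (0-indexed) is shifted by i+5, so successive shifts are 5, 6, 7, ….
Decoding frpmw: f−5=a, r−6=l, p−7=i, m−8=e, w−9=n.

alien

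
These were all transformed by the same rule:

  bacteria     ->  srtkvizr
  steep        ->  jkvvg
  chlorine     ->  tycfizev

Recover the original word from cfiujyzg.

lordship

It's a constant shift of +17 (ROT17).
Reversing it on cfiujyzg: c−17=l, f−17=o, i−17=r, u−17=d, j−17=s, y−17=h, z−17=i, g−17=p.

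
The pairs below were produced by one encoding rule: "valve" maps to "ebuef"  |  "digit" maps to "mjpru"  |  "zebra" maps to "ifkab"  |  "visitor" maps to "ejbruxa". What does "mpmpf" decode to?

dodge

Shifts by position in valve: pos 0: v→e (+9), pos 1: a→b (+1), pos 2: l→u (+9), pos 3: v→e (+9), pos 4: e→f (+1) — repeating every 3. A repeating key of period 3 is used — shifts +9, +1, +9 over and over.
Undoing it on mpmpf: m−9=d, p−1=o, m−9=d, p−9=g, f−1=e.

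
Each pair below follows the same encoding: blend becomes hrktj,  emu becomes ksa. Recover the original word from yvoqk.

spike

Compare letters: b→h is +6, l→r is +6, e→k is +6 — a constant shift. This is a Caesar cipher with shift 6.
Undoing it on yvoqk: y−6=s, v−6=p, o−6=i, q−6=k, k−6=e.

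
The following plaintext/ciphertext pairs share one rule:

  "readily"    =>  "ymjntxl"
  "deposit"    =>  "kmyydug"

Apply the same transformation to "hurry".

ocabj

Each letter shifts forward by (position + 7), i.e. 7, 8, 9, … — the shift grows by one for each successive letter.
Applying it to hurry: h+7=o, u+8=c, r+9=a, r+10=b, y+11=j.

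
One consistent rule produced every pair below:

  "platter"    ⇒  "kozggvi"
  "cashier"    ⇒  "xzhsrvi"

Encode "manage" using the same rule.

nzmztv

Letters are reflected about the middle of the alphabet (position → 25−position): Atbash.
On manage: m↔n, a↔z, n↔m, a↔z, g↔t, e↔v.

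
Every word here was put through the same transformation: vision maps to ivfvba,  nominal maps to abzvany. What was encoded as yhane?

Compare letters: v→i is +13, i→v is +13, s→f is +13 — a constant shift. This is a Caesar cipher with shift 13.
Undoing it on yhane: y−13=l, h−13=u, a−13=n, n−13=a, e−13=r.

lunar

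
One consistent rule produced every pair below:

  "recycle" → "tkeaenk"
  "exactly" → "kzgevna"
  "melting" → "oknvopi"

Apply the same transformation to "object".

The shift depends on letter class: consonant r→t is +2, but vowel e→k is +6. Two shifts are in play — +6 for a/e/i/o/u, +2 for every other letter.
For object: o(vowel)+6=u, b(cons)+2=d, j(cons)+2=l, e(vowel)+6=k, c(cons)+2=e, t(cons)+2=v.

udlkev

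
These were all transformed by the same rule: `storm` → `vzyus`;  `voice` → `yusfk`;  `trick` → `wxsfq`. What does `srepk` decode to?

Shifts by position in storm: pos 0: s→v (+3), pos 1: t→z (+6), pos 2: o→y (+10), pos 3: r→u (+3), pos 4: m→s (+6) — repeating every 3. The shifts repeat in a cycle of length 3: positions 0,1,… shift by +3, +6, +10, then the pattern repeats.
Reversing it on srepk: s−3=p, r−6=l, e−10=u, p−3=m, k−6=e.

plume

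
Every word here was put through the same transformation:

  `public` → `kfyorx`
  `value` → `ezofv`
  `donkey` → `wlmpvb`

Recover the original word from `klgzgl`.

Each pair mirrors across the alphabet (p↔k, u↔f, b↔y): positions sum to 25. Letters are reflected about the middle of the alphabet (position → 25−position): Atbash.
Decoding klgzgl: k↔p, l↔o, g↔t, z↔a, g↔t, l↔o.

potato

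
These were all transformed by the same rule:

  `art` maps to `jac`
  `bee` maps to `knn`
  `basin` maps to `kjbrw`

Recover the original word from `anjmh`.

ready

Compare letters: a→j is +9, r→a is +9, t→c is +9 — a constant shift. It's a constant shift of +9 (ROT9).
Reversing it on anjmh: a−9=r, n−9=e, j−9=a, m−9=d, h−9=y.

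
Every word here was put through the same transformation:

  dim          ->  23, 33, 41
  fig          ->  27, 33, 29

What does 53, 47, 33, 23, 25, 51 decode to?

The formula is n = 2×(alphabet index, a=1) + 15.
Undoing it on 53, 47, 33, 23, 25, 51: 53→(53−15)÷2=19=s, 47→(47−15)÷2=16=p, 33→(33−15)÷2=9=i, 23→(23−15)÷2=4=d, 25→(25−15)÷2=5=e, 51→(51−15)÷2=18=r.

spider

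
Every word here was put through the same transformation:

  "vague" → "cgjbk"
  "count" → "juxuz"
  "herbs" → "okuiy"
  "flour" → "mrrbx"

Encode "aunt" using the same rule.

haqa

Shifts by position in vague: pos 0: v→c (+7), pos 1: a→g (+6), pos 2: g→j (+3), pos 3: u→b (+7), pos 4: e→k (+6) — repeating every 3. The shifts repeat in a cycle of length 3: positions 0,1,… shift by +7, +6, +3, then the pattern repeats.
Applying it to aunt: a+7=h, u+6=a, n+3=q, t+7=a.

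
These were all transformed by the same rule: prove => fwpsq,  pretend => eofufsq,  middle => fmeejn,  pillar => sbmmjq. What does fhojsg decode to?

fringe

The output letters match the input read backwards, each shifted +1: prove reversed is evorp. Read the word backwards and shift each letter +1.
Undoing it on fhojsg: shift back: f−1=e, h−1=g, o−1=n, j−1=i, s−1=r, g−1=f → egnirf; then reverse → fringe.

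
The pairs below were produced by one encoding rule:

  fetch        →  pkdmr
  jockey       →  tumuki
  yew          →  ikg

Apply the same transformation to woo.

Two shifts are in play — +6 for a/e/i/o/u, +10 for every other letter.
Applying it to woo: w(cons)+10=g, o(vowel)+6=u, o(vowel)+6=u.

guu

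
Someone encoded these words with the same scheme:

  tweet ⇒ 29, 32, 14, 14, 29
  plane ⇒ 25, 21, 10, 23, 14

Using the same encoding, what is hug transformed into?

t is letter #20 and maps to 29: an offset of 9. The number is (letter's place in the alphabet, a=1) + 9.
For hug: h=8→17, u=21→30, g=7→16.

17, 30, 16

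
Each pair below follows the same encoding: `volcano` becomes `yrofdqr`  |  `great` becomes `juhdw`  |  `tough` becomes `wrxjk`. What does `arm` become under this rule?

dup

Compare letters: v→y is +3, o→r is +3, l→o is +3 — a constant shift. Every letter moves 3 places later in the alphabet, wrapping around z→a.
Applying it to arm: a+3=d, r+3=u, m+3=p.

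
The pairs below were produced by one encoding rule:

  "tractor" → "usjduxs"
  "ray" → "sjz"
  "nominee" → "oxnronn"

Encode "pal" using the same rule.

qjm

The shift depends on letter class: consonant t→u is +1, but vowel a→j is +9. The rule splits by letter class: vowels +9, consonants +1.
Applying it to pal: p(cons)+1=q, a(vowel)+9=j, l(cons)+1=m.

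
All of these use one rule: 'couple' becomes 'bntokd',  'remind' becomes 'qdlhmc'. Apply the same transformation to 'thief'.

It's a constant shift of +25 (ROT25).
On thief: t+25=s, h+25=g, i+25=h, e+25=d, f+25=e.

sghde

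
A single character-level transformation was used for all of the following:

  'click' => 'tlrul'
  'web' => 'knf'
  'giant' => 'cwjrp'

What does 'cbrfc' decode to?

The output letters match the input read backwards, each shifted +9: click reversed is kcilc. Read the word backwards and shift each letter +9.
Decoding cbrfc: shift back: c−9=t, b−9=s, r−9=i, f−9=w, c−9=t → tsiwt; then reverse → twist.

twist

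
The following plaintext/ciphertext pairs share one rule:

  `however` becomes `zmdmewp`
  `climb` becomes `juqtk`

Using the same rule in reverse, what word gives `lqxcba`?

stupid

The output letters match the input read backwards, each shifted +8: however reversed is revewoh. Read the word backwards and shift each letter +8.
Reversing it on lqxcba: shift back: l−8=d, q−8=i, x−8=p, c−8=u, b−8=t, a−8=s → diputs; then reverse → stupid.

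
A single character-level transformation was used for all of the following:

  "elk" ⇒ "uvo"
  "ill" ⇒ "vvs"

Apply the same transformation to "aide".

onsk

Read the word backwards and shift each letter +10.
On aide: reverse → edia; then shift: e+10=o, d+10=n, i+10=s, a+10=k.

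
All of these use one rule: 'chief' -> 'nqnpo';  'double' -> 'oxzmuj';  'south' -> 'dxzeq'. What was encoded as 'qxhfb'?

focus

It's a Vigenère-style cipher with numeric key [11,9,5]: position i shifts by key[i mod 3].
Decoding qxhfb: q−11=f, x−9=o, h−5=c, f−11=u, b−9=s.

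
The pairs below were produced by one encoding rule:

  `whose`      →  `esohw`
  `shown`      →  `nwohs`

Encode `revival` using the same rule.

laviver

The output letters match the input read backwards: whose reversed is esohw. It's just the letters in reverse order.
On revival: reverse → laviver.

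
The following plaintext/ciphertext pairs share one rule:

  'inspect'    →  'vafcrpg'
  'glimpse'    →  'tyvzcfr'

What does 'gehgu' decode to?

truth

Compare letters: i→v is +13, n→a is +13, s→f is +13 — a constant shift. This is a Caesar cipher with shift 13.
Reversing it on gehgu: g−13=t, e−13=r, h−13=u, g−13=t, u−13=h.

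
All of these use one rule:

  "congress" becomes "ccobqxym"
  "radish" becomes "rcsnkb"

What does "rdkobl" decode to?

breath

The word is reversed, then every letter is shifted forward by 10.
Decoding rdkobl: shift back: r−10=h, d−10=t, k−10=a, o−10=e, b−10=r, l−10=b → htaerb; then reverse → breath.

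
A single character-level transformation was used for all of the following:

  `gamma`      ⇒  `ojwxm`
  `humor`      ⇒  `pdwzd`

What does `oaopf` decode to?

greet

Letter i (0-indexed) is shifted by i+8, so successive shifts are 8, 9, 10, ….
Undoing it on oaopf: o−8=g, a−9=r, o−10=e, p−11=e, f−12=t.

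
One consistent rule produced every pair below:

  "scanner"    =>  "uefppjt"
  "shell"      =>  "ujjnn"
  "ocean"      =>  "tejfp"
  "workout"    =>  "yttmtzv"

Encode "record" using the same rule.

The shift depends on letter class: consonant s→u is +2, but vowel a→f is +5. Vowels shift forward by 5 and consonants shift forward by 2.
For record: r(cons)+2=t, e(vowel)+5=j, c(cons)+2=e, o(vowel)+5=t, r(cons)+2=t, d(cons)+2=f.

tjettf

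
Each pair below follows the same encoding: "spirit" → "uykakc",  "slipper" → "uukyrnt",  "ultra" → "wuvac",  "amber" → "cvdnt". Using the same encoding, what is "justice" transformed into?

lducklg

Shifts by position in spirit: pos 0: s→u (+2), pos 1: p→y (+9), pos 2: i→k (+2), pos 3: r→a (+9) — repeating every 2. A repeating key of period 2 is used — shifts +2, +9 over and over.
On justice: j+2=l, u+9=d, s+2=u, t+9=c, i+2=k, c+9=l, e+2=g.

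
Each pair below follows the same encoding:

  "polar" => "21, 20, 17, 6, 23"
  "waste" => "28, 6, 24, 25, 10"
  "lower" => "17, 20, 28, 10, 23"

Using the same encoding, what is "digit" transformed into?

9, 14, 12, 14, 25

p is letter #16 and maps to 21: an offset of 5. Letters become their 1-based position plus 5 (so a→6, b→7, …).
Applying it to digit: d=4→9, i=9→14, g=7→12, i=9→14, t=20→25.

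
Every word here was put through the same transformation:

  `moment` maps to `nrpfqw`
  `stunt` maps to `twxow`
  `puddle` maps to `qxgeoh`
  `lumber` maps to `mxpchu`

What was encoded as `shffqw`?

recent

A repeating key of period 3 is used — shifts +1, +3, +3 over and over.
Reversing it on shffqw: s−1=r, h−3=e, f−3=c, f−1=e, q−3=n, w−3=t.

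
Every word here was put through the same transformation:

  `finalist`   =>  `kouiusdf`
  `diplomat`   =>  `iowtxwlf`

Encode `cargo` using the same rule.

hgyox

In finalist: f→k is +5, i→o is +6, n→u is +7, a→i is +8 — the shift increases by 1 each position. Letter i (0-indexed) is shifted by i+5, so successive shifts are 5, 6, 7, ….
For cargo: c+5=h, a+6=g, r+7=y, g+8=o, o+9=x.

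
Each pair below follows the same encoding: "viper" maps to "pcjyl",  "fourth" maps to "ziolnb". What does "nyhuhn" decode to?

Compare letters: v→p is +20, i→c is +20, p→j is +20 — a constant shift. Every letter moves 20 places later in the alphabet, wrapping around z→a.
Undoing it on nyhuhn: n−20=t, y−20=e, h−20=n, u−20=a, h−20=n, n−20=t.

tenant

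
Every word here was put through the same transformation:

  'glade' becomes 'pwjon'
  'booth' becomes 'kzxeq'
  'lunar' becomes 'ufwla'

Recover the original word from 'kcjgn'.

Shifts by position in glade: pos 0: g→p (+9), pos 1: l→w (+11), pos 2: a→j (+9), pos 3: d→o (+11) — repeating every 2. The shifts repeat in a cycle of length 2: positions 0,1,… shift by +9, +11, then the pattern repeats.
Undoing it on kcjgn: k−9=b, c−11=r, j−9=a, g−11=v, n−9=e.

brave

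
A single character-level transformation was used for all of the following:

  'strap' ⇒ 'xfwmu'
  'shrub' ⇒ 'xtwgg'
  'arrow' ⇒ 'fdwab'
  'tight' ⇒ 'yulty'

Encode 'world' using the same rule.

bawxi

Shifts by position in strap: pos 0: s→x (+5), pos 1: t→f (+12), pos 2: r→w (+5), pos 3: a→m (+12) — repeating every 2. It's a Vigenère-style cipher with numeric key [5,12]: position i shifts by key[i mod 2].
On world: w+5=b, o+12=a, r+5=w, l+12=x, d+5=i.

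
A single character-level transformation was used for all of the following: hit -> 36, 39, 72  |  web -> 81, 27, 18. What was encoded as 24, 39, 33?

dig

h(#8)→36 and i(#9)→39: differences scale by 3, so n = 3·pos + 12. Each letter becomes 3×(its alphabet position, a=1..z=26) + 12.
Decoding 24, 39, 33: 24→(24−12)÷3=4=d, 39→(39−12)÷3=9=i, 33→(33−12)÷3=7=g.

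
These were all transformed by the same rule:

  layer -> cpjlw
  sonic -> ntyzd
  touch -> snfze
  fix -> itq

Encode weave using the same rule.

pglph

The word is reversed, then every letter is shifted forward by 11.
On weave: reverse → evaew; then shift: e+11=p, v+11=g, a+11=l, e+11=p, w+11=h.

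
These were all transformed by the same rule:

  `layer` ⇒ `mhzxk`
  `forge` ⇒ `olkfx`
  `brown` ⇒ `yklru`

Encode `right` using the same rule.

knfws

l(11)→m(12) and a(0)→h(7) fit y≡17x+7 (mod 26); the inverse of 17 mod 26 is 23. Treating letters as 0–25, the rule is x ↦ 17x + 7 (mod 26).
For right: r(17)→17·17+7≡10=k; i(8)→17·8+7≡13=n; g(6)→17·6+7≡5=f; h(7)→17·7+7≡22=w; t(19)→17·19+7≡18=s (all mod 26).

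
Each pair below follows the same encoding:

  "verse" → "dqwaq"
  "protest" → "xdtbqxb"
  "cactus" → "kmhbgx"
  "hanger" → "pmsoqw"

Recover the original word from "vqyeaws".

network

Shifts by position in verse: pos 0: v→d (+8), pos 1: e→q (+12), pos 2: r→w (+5), pos 3: s→a (+8), pos 4: e→q (+12) — repeating every 3. The shifts repeat in a cycle of length 3: positions 0,1,… shift by +8, +12, +5, then the pattern repeats.
Reversing it on vqyeaws: v−8=n, q−12=e, y−5=t, e−8=w, a−12=o, w−5=r, s−8=k.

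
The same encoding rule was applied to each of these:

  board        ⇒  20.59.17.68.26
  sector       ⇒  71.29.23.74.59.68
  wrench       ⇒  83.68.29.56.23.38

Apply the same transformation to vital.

80.41.74.17.50

Each letter becomes 3×(its alphabet position, a=1..z=26) + 14.
For vital: v=22→80, i=9→41, t=20→74, a=1→17, l=12→50.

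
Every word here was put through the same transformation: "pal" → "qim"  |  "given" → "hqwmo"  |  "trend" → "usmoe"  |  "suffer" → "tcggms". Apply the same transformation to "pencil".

qmodqm

The rule splits by letter class: vowels +8, consonants +1.
For pencil: p(cons)+1=q, e(vowel)+8=m, n(cons)+1=o, c(cons)+1=d, i(vowel)+8=q, l(cons)+1=m.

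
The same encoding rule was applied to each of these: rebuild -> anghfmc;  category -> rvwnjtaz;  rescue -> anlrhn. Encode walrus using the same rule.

dvmahl

r(17)→a(0) and e(4)→n(13) fit y≡11x+21 (mod 26); the inverse of 11 mod 26 is 19. This is an affine cipher: with a=0,…,z=25, each position x becomes (11x+21) mod 26.
Applying it to walrus: w(22)→11·22+21≡3=d; a(0)→11·0+21≡21=v; l(11)→11·11+21≡12=m; r(17)→11·17+21≡0=a; u(20)→11·20+21≡7=h; s(18)→11·18+21≡11=l (all mod 26).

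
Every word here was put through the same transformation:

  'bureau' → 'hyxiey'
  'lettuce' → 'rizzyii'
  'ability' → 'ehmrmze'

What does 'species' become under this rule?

Vowels shift forward by 4 and consonants shift forward by 6.
On species: s(cons)+6=y, p(cons)+6=v, e(vowel)+4=i, c(cons)+6=i, i(vowel)+4=m, e(vowel)+4=i, s(cons)+6=y.

yviimiy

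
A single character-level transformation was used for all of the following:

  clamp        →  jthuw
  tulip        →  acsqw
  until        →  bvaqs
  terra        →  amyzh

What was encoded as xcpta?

It's a Vigenère-style cipher with numeric key [7,8]: position i shifts by key[i mod 2].
Undoing it on xcpta: x−7=q, c−8=u, p−7=i, t−8=l, a−7=t.

quilt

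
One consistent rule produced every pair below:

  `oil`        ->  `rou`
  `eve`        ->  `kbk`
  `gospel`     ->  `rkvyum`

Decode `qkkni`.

cheek

The output letters match the input read backwards, each shifted +6: oil reversed is lio. The word is reversed, then every letter is shifted forward by 6.
Reversing it on qkkni: shift back: q−6=k, k−6=e, k−6=e, n−6=h, i−6=c → keehc; then reverse → cheek.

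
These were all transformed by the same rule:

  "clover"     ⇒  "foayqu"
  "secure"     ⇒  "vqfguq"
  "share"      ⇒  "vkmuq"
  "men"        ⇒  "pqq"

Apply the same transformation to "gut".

The shift depends on letter class: consonant c→f is +3, but vowel o→a is +12. The rule splits by letter class: vowels +12, consonants +3.
For gut: g(cons)+3=j, u(vowel)+12=g, t(cons)+3=w.

jgw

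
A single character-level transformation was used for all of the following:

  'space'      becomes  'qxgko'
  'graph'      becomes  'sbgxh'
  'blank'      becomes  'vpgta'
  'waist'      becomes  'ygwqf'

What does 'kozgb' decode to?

cedar

s(18)→q(16) and p(15)→x(23) fit y≡15x+6 (mod 26); the inverse of 15 mod 26 is 7. Each letter's alphabet position (a=0..z=25) is mapped through 15·x+6 mod 26 — an affine cipher.
Reversing it on kozgb: k(10)→7·(10−6)≡2=c; o(14)→7·(14−6)≡4=e; z(25)→7·(25−6)≡3=d; g(6)→7·(6−6)≡0=a; b(1)→7·(1−6)≡17=r (all mod 26).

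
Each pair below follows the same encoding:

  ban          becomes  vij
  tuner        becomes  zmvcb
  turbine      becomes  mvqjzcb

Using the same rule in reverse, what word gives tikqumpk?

chemical

The output letters match the input read backwards, each shifted +8: ban reversed is nab. Two steps: reverse the string, then apply a Caesar shift of +8.
Decoding tikqumpk: shift back: t−8=l, i−8=a, k−8=c, q−8=i, u−8=m, m−8=e, p−8=h, k−8=c → lacimehc; then reverse → chemical.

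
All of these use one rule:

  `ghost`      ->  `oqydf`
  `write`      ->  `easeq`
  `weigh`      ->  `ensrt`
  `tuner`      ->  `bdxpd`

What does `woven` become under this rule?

exfpz

In ghost: g→o is +8, h→q is +9, o→y is +10, s→d is +11 — the shift increases by 1 each position. Letter i (0-indexed) is shifted by i+8, so successive shifts are 8, 9, 10, ….
For woven: w+8=e, o+9=x, v+10=f, e+11=p, n+12=z.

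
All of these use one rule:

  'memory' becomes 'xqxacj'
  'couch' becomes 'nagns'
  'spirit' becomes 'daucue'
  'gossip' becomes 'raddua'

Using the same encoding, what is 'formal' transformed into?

The shift depends on letter class: consonant m→x is +11, but vowel e→q is +12. The rule splits by letter class: vowels +12, consonants +11.
On formal: f(cons)+11=q, o(vowel)+12=a, r(cons)+11=c, m(cons)+11=x, a(vowel)+12=m, l(cons)+11=w.

qacxmw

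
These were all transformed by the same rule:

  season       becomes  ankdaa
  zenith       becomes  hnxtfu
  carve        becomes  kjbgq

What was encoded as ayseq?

spite

Letter i (0-indexed) is shifted by i+8, so successive shifts are 8, 9, 10, ….
Reversing it on ayseq: a−8=s, y−9=p, s−10=i, e−11=t, q−12=e.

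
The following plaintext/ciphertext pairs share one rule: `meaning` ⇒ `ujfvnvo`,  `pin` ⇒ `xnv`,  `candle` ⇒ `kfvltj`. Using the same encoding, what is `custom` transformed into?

Two shifts are in play — +5 for a/e/i/o/u, +8 for every other letter.
Applying it to custom: c(cons)+8=k, u(vowel)+5=z, s(cons)+8=a, t(cons)+8=b, o(vowel)+5=t, m(cons)+8=u.

kzabtu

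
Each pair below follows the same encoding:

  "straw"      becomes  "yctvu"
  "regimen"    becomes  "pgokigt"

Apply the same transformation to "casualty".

The output letters match the input read backwards, each shifted +2: straw reversed is warts. Two steps: reverse the string, then apply a Caesar shift of +2.
Applying it to casualty: reverse → ytlausac; then shift: y+2=a, t+2=v, l+2=n, a+2=c, u+2=w, s+2=u, a+2=c, c+2=e.

avncwuce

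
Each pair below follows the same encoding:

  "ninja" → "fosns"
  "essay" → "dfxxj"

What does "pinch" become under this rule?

mhsnu

Read the word backwards and shift each letter +5.
For pinch: reverse → hcnip; then shift: h+5=m, c+5=h, n+5=s, i+5=n, p+5=u.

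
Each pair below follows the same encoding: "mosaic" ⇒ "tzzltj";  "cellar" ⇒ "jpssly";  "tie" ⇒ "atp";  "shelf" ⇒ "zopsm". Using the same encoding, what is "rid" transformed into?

ytk

Vowels shift forward by 11 and consonants shift forward by 7.
On rid: r(cons)+7=y, i(vowel)+11=t, d(cons)+7=k.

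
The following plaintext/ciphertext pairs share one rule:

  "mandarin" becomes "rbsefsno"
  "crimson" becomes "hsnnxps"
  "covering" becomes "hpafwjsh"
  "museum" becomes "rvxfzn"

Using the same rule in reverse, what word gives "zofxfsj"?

unaware

The shifts repeat in a cycle of length 2: positions 0,1,… shift by +5, +1, then the pattern repeats.
Decoding zofxfsj: z−5=u, o−1=n, f−5=a, x−1=w, f−5=a, s−1=r, j−5=e.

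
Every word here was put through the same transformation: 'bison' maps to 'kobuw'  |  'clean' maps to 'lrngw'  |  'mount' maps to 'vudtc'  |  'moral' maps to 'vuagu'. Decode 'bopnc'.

It's a Vigenère-style cipher with numeric key [9,6]: position i shifts by key[i mod 2].
Decoding bopnc: b−9=s, o−6=i, p−9=g, n−6=h, c−9=t.

sight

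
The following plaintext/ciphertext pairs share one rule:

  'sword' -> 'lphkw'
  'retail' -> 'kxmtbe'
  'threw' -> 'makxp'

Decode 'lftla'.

Compare letters: s→l is +19, w→p is +19, o→h is +19 — a constant shift. This is a Caesar cipher with shift 19.
Reversing it on lftla: l−19=s, f−19=m, t−19=a, l−19=s, a−19=h.

smash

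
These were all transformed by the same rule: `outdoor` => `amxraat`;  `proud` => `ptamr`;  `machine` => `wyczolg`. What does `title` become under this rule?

Each letter's alphabet position (a=0..z=25) is mapped through 15·x+24 mod 26 — an affine cipher.
Applying it to title: t(19)→15·19+24≡23=x; i(8)→15·8+24≡14=o; t(19)→15·19+24≡23=x; l(11)→15·11+24≡7=h; e(4)→15·4+24≡6=g (all mod 26).

xoxhg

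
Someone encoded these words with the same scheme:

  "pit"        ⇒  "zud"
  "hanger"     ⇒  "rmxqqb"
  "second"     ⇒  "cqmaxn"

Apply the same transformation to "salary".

Two shifts are in play — +12 for a/e/i/o/u, +10 for every other letter.
On salary: s(cons)+10=c, a(vowel)+12=m, l(cons)+10=v, a(vowel)+12=m, r(cons)+10=b, y(cons)+10=i.

cmvmbi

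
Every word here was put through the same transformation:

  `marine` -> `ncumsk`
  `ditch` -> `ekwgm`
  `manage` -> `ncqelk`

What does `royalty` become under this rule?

In marine: m→n is +1, a→c is +2, r→u is +3, i→m is +4 — the shift increases by 1 each position. Letter i (0-indexed) is shifted by i+1, so successive shifts are 1, 2, 3, ….
On royalty: r+1=s, o+2=q, y+3=b, a+4=e, l+5=q, t+6=z, y+7=f.

sqbeqzf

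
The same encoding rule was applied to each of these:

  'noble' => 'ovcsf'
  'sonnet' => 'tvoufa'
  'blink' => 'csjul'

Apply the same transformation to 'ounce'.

pbojf

Shifts by position in noble: pos 0: n→o (+1), pos 1: o→v (+7), pos 2: b→c (+1), pos 3: l→s (+7) — repeating every 2. The shifts repeat in a cycle of length 2: positions 0,1,… shift by +1, +7, then the pattern repeats.
On ounce: o+1=p, u+7=b, n+1=o, c+7=j, e+1=f.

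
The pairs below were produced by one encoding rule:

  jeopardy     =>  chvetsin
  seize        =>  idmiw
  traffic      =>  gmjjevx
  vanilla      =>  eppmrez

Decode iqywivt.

presume

The output letters match the input read backwards, each shifted +4: jeopardy reversed is ydrapoej. The word is reversed, then every letter is shifted forward by 4.
Reversing it on iqywivt: shift back: i−4=e, q−4=m, y−4=u, w−4=s, i−4=e, v−4=r, t−4=p → emuserp; then reverse → presume.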